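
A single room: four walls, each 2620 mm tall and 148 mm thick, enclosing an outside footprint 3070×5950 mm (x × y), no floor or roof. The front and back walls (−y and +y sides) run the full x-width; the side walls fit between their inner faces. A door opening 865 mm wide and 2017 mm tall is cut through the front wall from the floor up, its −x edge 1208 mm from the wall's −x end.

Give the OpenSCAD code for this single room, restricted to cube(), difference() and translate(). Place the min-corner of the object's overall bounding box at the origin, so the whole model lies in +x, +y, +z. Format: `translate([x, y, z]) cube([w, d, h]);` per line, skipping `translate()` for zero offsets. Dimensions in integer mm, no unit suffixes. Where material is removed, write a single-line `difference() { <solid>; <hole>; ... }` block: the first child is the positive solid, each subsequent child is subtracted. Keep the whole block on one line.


difference() { cube([3070, 148, 2620]); translate([1208, 0, 0]) cube([865, 148, 2017]); }
translate([0, 5802, 0]) cube([3070, 148, 2620]);
translate([0, 148, 0]) cube([148, 5654, 2620]);
translate([2922, 148, 0]) cube([148, 5654, 2620]);


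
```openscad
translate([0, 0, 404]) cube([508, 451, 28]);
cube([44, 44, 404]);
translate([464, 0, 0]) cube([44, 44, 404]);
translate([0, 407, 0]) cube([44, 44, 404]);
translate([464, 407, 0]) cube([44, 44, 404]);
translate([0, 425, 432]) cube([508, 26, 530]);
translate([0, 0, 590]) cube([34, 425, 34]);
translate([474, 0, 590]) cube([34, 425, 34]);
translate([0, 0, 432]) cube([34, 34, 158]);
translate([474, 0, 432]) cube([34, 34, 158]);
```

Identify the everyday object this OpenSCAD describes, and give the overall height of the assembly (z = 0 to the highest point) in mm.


A chair. The overall height is 962 mm.

A slab on four corner posts with a tall panel at the back — a chair. The seat slab sits at z = 404 with thickness 28, and the 530 mm backrest starts at the seat top, so the overall height is 404 + 28 + 530 = 962 mm.


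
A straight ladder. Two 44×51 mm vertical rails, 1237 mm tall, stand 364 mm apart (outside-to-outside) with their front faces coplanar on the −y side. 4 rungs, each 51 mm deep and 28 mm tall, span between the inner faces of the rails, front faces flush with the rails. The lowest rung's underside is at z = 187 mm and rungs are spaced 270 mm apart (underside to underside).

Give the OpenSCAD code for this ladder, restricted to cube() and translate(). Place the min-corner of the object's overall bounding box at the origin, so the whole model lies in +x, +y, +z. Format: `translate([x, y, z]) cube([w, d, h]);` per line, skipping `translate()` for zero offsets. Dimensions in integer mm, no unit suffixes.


cube([44, 51, 1237]);
translate([320, 0, 0]) cube([44, 51, 1237]);
translate([44, 0, 187]) cube([276, 51, 28]);
translate([44, 0, 457]) cube([276, 51, 28]);
translate([44, 0, 727]) cube([276, 51, 28]);
translate([44, 0, 997]) cube([276, 51, 28]);


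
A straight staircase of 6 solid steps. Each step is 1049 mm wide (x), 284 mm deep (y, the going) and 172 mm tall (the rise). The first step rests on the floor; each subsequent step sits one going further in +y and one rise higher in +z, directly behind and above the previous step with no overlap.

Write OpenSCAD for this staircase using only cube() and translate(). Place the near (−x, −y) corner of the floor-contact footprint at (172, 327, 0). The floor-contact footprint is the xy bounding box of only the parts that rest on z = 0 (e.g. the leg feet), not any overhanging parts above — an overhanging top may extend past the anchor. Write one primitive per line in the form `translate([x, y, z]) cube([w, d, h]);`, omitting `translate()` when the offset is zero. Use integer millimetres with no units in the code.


translate([172, 327, 0]) cube([1049, 284, 172]);
translate([172, 611, 172]) cube([1049, 284, 172]);
translate([172, 895, 344]) cube([1049, 284, 172]);
translate([172, 1179, 516]) cube([1049, 284, 172]);
translate([172, 1463, 688]) cube([1049, 284, 172]);
translate([172, 1747, 860]) cube([1049, 284, 172]);


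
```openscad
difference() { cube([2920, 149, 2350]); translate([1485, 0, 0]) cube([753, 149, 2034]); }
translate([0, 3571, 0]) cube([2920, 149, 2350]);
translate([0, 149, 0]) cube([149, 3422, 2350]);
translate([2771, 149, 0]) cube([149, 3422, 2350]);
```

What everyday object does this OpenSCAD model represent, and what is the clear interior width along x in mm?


A single room. The interior width is 2622 mm.

Four walls enclosing a rectangle with a door in the front wall — a room. Outside width 2920 minus two 149 mm walls gives 2622 mm.


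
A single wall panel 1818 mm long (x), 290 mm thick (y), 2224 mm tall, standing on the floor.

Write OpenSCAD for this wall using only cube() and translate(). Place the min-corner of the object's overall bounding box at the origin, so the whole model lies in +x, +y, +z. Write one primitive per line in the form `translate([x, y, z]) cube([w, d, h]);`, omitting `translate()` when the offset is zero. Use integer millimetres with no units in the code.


cube([1818, 290, 2224]);


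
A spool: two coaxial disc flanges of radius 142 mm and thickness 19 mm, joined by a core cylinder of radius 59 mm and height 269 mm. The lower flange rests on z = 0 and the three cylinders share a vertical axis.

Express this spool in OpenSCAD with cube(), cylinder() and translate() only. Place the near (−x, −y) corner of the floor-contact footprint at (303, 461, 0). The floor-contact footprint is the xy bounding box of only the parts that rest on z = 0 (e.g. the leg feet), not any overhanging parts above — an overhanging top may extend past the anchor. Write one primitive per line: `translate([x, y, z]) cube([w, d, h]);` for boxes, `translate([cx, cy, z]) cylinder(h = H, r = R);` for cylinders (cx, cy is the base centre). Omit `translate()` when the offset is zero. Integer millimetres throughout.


translate([445, 603, 0]) cylinder(h = 19, r = 142);
translate([445, 603, 19]) cylinder(h = 269, r = 59);
translate([445, 603, 288]) cylinder(h = 19, r = 142);


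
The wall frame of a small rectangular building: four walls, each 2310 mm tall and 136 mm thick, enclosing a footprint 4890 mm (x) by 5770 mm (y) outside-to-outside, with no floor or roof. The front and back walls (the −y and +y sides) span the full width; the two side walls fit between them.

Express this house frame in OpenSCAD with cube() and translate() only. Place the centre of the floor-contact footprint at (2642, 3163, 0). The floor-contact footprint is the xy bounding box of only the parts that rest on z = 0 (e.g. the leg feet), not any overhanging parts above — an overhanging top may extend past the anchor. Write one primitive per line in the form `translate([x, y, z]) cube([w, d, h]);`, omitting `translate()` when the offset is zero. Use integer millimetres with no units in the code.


translate([197, 278, 0]) cube([4890, 136, 2310]);
translate([197, 5912, 0]) cube([4890, 136, 2310]);
translate([197, 414, 0]) cube([136, 5498, 2310]);
translate([4951, 414, 0]) cube([136, 5498, 2310]);


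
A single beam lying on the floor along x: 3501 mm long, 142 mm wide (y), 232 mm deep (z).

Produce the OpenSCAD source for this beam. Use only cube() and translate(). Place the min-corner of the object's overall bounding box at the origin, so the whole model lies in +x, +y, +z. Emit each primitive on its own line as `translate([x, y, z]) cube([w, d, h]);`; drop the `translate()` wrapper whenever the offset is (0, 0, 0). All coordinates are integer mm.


cube([3501, 142, 232]);


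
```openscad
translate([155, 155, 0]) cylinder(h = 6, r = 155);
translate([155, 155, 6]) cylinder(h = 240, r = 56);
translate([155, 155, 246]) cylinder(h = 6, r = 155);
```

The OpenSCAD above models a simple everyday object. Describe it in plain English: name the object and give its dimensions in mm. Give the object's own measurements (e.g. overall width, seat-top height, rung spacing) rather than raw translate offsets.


A spool: two coaxial disc flanges of radius 155 mm and thickness 6 mm, joined by a core cylinder of radius 56 mm and height 240 mm. The lower flange rests on z = 0 and the three cylinders share a vertical axis.


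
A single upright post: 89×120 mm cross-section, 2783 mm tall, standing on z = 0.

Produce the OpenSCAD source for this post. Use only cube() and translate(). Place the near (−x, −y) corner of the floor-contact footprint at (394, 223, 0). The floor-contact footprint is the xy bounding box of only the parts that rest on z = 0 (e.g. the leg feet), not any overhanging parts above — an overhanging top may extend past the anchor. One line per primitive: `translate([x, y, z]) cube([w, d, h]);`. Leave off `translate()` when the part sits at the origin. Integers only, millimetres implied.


translate([394, 223, 0]) cube([89, 120, 2783]);


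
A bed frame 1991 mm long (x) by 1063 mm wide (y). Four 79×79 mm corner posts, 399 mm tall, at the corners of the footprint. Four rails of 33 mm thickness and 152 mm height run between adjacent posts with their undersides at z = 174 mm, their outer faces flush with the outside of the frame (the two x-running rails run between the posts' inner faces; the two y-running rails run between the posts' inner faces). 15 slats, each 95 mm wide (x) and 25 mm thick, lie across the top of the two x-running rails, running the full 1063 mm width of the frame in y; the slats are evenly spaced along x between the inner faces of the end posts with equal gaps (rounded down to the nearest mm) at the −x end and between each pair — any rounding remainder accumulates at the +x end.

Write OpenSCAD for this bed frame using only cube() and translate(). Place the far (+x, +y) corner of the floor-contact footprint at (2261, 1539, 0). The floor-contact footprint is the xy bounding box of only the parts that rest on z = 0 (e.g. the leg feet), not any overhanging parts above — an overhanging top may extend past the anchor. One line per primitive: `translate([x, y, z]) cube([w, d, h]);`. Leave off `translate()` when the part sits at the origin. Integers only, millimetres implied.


// slat z = rail_z + rail_h = 174 + 152 = 326
// slat gap = ⌊(1833 − 15·95) / 16⌋ = 25
translate([270, 476, 0]) cube([79, 79, 399]);
translate([270, 1460, 0]) cube([79, 79, 399]);
translate([2182, 476, 0]) cube([79, 79, 399]);
translate([2182, 1460, 0]) cube([79, 79, 399]);
translate([349, 476, 174]) cube([1833, 33, 152]);
translate([349, 1506, 174]) cube([1833, 33, 152]);
translate([270, 555, 174]) cube([33, 905, 152]);
translate([2228, 555, 174]) cube([33, 905, 152]);
translate([374, 476, 326]) cube([95, 1063, 25]);
translate([494, 476, 326]) cube([95, 1063, 25]);
translate([614, 476, 326]) cube([95, 1063, 25]);
translate([734, 476, 326]) cube([95, 1063, 25]);
translate([854, 476, 326]) cube([95, 1063, 25]);
translate([974, 476, 326]) cube([95, 1063, 25]);
translate([1094, 476, 326]) cube([95, 1063, 25]);
translate([1214, 476, 326]) cube([95, 1063, 25]);
translate([1334, 476, 326]) cube([95, 1063, 25]);
translate([1454, 476, 326]) cube([95, 1063, 25]);
translate([1574, 476, 326]) cube([95, 1063, 25]);
translate([1694, 476, 326]) cube([95, 1063, 25]);
translate([1814, 476, 326]) cube([95, 1063, 25]);
translate([1934, 476, 326]) cube([95, 1063, 25]);
translate([2054, 476, 326]) cube([95, 1063, 25]);


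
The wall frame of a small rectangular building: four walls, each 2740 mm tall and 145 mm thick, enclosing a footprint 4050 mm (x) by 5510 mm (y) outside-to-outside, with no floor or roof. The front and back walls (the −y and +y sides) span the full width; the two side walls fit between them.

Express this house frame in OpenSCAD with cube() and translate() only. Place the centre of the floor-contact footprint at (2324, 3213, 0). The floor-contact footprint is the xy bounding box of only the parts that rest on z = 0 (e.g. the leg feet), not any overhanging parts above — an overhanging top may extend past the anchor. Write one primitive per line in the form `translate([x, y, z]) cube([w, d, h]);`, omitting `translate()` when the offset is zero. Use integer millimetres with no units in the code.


translate([299, 458, 0]) cube([4050, 145, 2740]);
translate([299, 5823, 0]) cube([4050, 145, 2740]);
translate([299, 603, 0]) cube([145, 5220, 2740]);
translate([4204, 603, 0]) cube([145, 5220, 2740]);


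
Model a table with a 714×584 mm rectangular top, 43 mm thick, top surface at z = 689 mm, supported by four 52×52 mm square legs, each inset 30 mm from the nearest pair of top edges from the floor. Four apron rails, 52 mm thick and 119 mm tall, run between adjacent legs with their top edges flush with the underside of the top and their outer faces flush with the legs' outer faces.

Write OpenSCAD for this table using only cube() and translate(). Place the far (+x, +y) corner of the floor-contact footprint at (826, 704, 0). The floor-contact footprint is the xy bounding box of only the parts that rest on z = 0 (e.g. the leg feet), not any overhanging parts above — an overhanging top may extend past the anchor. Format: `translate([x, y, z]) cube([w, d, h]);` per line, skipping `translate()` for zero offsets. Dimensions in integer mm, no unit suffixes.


// leg_h = 689 - 43 = 646
// apron z = 646 - 119 = 527
translate([142, 150, 646]) cube([714, 584, 43]);
translate([172, 180, 0]) cube([52, 52, 646]);
translate([774, 180, 0]) cube([52, 52, 646]);
translate([172, 652, 0]) cube([52, 52, 646]);
translate([774, 652, 0]) cube([52, 52, 646]);
translate([224, 180, 527]) cube([550, 52, 119]);
translate([224, 652, 527]) cube([550, 52, 119]);
translate([172, 232, 527]) cube([52, 420, 119]);
translate([774, 232, 527]) cube([52, 420, 119]);


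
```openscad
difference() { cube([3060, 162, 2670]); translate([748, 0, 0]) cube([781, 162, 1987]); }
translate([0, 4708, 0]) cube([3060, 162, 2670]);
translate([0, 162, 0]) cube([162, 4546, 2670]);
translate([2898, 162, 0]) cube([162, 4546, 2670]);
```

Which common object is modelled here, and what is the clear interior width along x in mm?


A single room. The interior width is 2736 mm.

Four walls enclosing a rectangle with a door in the front wall — a room. Outside width 3060 minus two 162 mm walls gives 2736 mm.


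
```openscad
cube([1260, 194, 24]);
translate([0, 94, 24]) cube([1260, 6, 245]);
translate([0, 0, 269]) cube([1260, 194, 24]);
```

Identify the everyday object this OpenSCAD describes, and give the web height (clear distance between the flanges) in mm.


An I-beam. The web height is 245 mm.

Two wide flanges with a thin centred web — an I-beam. Overall 293 mm minus two 24 mm flanges gives a web of 293 − 2·24 = 245 mm.


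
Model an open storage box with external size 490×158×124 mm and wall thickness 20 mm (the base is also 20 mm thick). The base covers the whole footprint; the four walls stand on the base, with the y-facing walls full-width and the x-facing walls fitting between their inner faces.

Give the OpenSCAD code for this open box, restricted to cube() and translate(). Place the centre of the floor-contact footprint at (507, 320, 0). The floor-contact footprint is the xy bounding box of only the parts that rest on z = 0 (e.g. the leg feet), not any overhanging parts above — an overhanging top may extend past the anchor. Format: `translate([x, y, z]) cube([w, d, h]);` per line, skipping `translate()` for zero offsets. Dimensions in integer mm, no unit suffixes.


translate([262, 241, 0]) cube([490, 158, 20]);
translate([262, 241, 20]) cube([490, 20, 104]);
translate([262, 379, 20]) cube([490, 20, 104]);
translate([262, 261, 20]) cube([20, 118, 104]);
translate([732, 261, 20]) cube([20, 118, 104]);


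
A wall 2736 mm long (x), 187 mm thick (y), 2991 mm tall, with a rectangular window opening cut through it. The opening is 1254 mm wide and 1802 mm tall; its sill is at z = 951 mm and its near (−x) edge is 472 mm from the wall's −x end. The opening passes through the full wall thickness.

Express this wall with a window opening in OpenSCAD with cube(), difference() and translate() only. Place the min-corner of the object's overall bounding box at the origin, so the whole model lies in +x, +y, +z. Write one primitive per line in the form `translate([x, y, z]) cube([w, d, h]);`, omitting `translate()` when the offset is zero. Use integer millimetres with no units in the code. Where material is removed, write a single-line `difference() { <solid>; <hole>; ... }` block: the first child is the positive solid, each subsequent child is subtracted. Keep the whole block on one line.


difference() { cube([2736, 187, 2991]); translate([472, 0, 951]) cube([1254, 187, 1802]); }


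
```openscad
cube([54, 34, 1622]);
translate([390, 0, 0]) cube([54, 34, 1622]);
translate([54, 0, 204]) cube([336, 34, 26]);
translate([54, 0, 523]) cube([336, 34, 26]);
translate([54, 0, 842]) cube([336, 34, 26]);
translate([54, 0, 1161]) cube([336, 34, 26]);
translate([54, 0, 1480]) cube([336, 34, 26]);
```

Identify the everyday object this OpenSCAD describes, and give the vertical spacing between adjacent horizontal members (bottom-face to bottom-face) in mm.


A ladder. The rung spacing is 319 mm.

Two tall 54×34 posts with 5 short bars between them — a ladder. Adjacent rungs sit at z = 204 and z = 523, so the spacing is 523 − 204 = 319 mm.


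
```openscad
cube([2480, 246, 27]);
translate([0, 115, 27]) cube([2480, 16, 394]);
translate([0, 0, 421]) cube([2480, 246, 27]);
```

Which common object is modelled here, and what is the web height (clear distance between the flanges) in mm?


An I-beam. The web height is 394 mm.

Two wide flanges with a thin centred web — an I-beam. Overall 448 mm minus two 27 mm flanges gives a web of 448 − 2·27 = 394 mm.


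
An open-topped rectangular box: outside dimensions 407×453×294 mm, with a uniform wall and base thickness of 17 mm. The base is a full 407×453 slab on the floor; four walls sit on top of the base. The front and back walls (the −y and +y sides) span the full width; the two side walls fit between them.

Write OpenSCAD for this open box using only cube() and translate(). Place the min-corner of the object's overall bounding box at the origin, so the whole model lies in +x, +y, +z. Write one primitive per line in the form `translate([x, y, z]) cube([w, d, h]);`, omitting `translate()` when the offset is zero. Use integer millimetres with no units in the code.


cube([407, 453, 17]);
translate([0, 0, 17]) cube([407, 17, 277]);
translate([0, 436, 17]) cube([407, 17, 277]);
translate([0, 17, 17]) cube([17, 419, 277]);
translate([390, 17, 17]) cube([17, 419, 277]);


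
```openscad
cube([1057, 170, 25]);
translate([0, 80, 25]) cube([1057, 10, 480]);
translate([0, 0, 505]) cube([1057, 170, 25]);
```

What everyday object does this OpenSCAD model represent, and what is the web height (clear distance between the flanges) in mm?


An I-beam. The web height is 480 mm.

Two wide flanges with a thin centred web — an I-beam. Overall 530 mm minus two 25 mm flanges gives a web of 530 − 2·25 = 480 mm.


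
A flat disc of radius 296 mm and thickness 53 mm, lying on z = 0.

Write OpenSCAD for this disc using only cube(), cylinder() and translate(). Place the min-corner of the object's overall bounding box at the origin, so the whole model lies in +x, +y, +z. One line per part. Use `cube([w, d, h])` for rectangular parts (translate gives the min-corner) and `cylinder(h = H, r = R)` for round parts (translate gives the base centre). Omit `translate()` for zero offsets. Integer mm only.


translate([296, 296, 0]) cylinder(h = 53, r = 296);


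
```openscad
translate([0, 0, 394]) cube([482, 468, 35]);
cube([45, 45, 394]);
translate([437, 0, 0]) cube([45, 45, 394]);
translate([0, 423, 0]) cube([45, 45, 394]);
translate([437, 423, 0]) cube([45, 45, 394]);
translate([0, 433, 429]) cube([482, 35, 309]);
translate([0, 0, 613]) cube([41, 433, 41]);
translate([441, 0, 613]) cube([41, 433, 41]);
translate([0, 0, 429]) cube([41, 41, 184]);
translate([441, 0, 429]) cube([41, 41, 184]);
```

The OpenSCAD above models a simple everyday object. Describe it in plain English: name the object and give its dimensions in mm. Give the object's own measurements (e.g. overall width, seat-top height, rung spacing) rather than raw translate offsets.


A chair. The seat is a 482×468×35 mm slab with its top at z = 429 mm, on four 45×45 mm corner legs (flush with the seat edges, standing on z = 0). A flat backrest 35 mm thick, 309 mm tall, spans the full seat width and rises from the seat top along its +y edge, rear face flush with the rear of the seat. Two armrests of 41×41 mm section run along each side from the seat's front edge to the front of the backrest, top faces 225 mm above the seat top and outer faces flush with the seat's x-edges; a 41×41 mm post under the front of each armrest stands on the seat at the front corner.


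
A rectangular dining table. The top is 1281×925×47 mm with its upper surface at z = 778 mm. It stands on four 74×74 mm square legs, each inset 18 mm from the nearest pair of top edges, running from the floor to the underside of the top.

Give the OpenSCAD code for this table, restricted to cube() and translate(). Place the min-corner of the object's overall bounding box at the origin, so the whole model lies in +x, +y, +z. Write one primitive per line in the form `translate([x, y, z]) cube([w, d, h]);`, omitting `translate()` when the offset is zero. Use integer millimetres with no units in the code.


translate([0, 0, 731]) cube([1281, 925, 47]);
translate([18, 18, 0]) cube([74, 74, 731]);
translate([1189, 18, 0]) cube([74, 74, 731]);
translate([18, 833, 0]) cube([74, 74, 731]);
translate([1189, 833, 0]) cube([74, 74, 731]);


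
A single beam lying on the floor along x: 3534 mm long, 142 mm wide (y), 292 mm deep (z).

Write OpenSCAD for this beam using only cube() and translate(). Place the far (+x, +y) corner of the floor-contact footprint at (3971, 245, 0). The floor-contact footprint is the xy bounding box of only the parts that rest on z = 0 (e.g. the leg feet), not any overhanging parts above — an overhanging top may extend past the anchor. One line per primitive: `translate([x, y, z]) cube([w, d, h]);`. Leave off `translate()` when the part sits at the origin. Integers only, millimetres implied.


translate([437, 103, 0]) cube([3534, 142, 292]);


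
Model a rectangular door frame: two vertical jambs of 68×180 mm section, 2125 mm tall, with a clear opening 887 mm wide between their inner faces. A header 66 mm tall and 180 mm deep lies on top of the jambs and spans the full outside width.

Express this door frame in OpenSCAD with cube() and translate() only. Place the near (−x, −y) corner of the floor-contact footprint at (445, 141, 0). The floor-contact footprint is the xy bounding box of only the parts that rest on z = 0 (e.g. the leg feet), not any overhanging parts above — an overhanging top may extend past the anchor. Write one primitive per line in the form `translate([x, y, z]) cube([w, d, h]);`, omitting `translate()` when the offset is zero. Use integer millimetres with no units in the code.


translate([445, 141, 0]) cube([68, 180, 2125]);
translate([1400, 141, 0]) cube([68, 180, 2125]);
translate([445, 141, 2125]) cube([1023, 180, 66]);


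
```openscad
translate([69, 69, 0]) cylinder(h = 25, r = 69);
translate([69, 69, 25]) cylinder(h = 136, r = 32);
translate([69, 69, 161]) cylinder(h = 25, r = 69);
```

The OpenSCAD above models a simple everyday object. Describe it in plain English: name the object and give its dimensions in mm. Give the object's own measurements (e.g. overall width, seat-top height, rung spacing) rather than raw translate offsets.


A spool: two coaxial disc flanges of radius 69 mm and thickness 25 mm, joined by a core cylinder of radius 32 mm and height 136 mm. The lower flange rests on z = 0 and the three cylinders share a vertical axis.


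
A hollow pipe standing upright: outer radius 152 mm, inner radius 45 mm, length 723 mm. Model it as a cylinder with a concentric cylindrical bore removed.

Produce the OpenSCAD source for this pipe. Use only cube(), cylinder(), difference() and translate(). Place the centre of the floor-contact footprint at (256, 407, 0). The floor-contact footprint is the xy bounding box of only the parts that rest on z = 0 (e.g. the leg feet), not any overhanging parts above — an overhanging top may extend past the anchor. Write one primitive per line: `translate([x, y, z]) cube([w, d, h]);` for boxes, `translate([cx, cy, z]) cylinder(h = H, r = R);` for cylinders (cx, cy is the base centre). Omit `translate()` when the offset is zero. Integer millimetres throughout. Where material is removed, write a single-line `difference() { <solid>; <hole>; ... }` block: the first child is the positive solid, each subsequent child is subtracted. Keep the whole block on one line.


difference() { translate([256, 407, 0]) cylinder(h = 723, r = 152); translate([256, 407, 0]) cylinder(h = 723, r = 45); }


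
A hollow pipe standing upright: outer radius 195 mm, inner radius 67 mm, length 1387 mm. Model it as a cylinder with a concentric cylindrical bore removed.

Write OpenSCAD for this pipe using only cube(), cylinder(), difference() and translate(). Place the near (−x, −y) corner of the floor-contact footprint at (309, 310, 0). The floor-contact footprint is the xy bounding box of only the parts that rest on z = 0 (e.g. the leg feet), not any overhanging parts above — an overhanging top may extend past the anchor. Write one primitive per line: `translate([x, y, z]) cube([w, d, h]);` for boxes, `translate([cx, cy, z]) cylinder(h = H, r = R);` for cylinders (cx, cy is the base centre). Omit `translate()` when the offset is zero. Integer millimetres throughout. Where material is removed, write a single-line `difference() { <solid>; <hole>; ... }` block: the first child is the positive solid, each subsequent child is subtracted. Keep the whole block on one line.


difference() { translate([504, 505, 0]) cylinder(h = 1387, r = 195); translate([504, 505, 0]) cylinder(h = 1387, r = 67); }


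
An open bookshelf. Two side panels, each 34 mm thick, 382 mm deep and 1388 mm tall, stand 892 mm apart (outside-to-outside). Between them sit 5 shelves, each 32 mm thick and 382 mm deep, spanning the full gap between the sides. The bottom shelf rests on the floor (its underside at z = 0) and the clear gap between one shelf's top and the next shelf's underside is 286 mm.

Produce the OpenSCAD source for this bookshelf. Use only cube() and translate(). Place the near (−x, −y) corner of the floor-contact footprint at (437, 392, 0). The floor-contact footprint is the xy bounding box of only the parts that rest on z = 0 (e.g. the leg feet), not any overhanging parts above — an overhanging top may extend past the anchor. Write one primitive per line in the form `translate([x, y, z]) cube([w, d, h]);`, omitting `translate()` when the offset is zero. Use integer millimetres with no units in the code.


translate([437, 392, 0]) cube([34, 382, 1388]);
translate([1295, 392, 0]) cube([34, 382, 1388]);
translate([471, 392, 0]) cube([824, 382, 32]);
translate([471, 392, 318]) cube([824, 382, 32]);
translate([471, 392, 636]) cube([824, 382, 32]);
translate([471, 392, 954]) cube([824, 382, 32]);
translate([471, 392, 1272]) cube([824, 382, 32]);


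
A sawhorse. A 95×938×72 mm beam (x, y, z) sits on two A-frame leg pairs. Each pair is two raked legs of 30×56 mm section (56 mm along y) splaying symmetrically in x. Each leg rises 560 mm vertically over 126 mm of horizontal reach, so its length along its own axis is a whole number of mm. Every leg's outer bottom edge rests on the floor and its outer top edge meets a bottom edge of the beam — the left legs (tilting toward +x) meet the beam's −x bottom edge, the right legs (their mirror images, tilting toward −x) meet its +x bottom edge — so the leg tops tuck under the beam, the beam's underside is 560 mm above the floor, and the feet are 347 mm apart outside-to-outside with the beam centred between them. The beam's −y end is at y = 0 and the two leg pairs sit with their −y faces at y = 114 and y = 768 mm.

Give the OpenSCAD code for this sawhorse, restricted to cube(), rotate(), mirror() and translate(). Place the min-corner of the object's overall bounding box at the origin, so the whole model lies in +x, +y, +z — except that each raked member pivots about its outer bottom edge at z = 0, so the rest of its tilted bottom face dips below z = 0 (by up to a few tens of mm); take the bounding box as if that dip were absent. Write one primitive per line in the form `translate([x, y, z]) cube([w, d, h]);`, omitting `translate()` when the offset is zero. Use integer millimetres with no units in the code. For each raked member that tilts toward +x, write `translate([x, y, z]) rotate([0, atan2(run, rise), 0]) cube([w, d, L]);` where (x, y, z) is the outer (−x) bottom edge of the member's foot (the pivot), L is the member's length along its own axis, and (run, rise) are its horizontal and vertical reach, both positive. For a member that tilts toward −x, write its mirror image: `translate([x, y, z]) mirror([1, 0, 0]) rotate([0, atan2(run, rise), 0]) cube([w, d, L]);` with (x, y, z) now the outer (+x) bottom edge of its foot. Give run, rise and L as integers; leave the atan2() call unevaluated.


translate([126, 0, 560]) cube([95, 938, 72]);
translate([0, 114, 0]) rotate([0, atan2(126, 560), 0]) cube([30, 56, 574]);
translate([347, 114, 0]) mirror([1, 0, 0]) rotate([0, atan2(126, 560), 0]) cube([30, 56, 574]);
translate([0, 768, 0]) rotate([0, atan2(126, 560), 0]) cube([30, 56, 574]);
translate([347, 768, 0]) mirror([1, 0, 0]) rotate([0, atan2(126, 560), 0]) cube([30, 56, 574]);


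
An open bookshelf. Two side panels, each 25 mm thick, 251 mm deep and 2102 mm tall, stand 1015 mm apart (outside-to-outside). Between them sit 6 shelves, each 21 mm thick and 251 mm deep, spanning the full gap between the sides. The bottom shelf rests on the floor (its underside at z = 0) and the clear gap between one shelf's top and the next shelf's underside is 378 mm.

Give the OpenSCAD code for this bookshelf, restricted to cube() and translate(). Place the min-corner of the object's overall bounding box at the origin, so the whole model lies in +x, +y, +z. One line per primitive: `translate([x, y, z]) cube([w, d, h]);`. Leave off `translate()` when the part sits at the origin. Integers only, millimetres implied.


cube([25, 251, 2102]);
translate([990, 0, 0]) cube([25, 251, 2102]);
translate([25, 0, 0]) cube([965, 251, 21]);
translate([25, 0, 399]) cube([965, 251, 21]);
translate([25, 0, 798]) cube([965, 251, 21]);
translate([25, 0, 1197]) cube([965, 251, 21]);
translate([25, 0, 1596]) cube([965, 251, 21]);
translate([25, 0, 1995]) cube([965, 251, 21]);


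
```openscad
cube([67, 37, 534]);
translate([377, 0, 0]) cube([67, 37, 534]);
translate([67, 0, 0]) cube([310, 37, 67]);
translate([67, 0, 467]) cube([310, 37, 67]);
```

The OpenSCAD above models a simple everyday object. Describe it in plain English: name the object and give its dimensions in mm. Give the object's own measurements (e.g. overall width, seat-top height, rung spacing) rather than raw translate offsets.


A rectangular picture frame lying in the x–z plane (depth along y). The opening is 310 mm wide (x) by 400 mm tall (z), surrounded by a border 67 mm wide on all four sides. The frame is 37 mm deep and is made of two full-height vertical stiles with two horizontal rails fitted between them.


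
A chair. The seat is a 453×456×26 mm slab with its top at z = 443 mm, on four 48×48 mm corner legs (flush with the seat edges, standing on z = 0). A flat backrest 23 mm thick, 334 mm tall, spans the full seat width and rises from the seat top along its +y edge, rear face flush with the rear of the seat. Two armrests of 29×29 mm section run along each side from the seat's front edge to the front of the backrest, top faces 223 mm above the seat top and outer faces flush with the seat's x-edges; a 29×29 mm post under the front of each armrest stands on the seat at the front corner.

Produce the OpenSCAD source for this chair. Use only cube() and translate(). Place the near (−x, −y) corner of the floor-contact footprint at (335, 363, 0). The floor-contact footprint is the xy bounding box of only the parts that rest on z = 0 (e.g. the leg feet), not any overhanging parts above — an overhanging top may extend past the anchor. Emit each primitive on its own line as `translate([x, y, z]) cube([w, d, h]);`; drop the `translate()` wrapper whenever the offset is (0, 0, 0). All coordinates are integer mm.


// leg_h = 443 - 26 = 417
// arm post h = 223 - 29 = 194
translate([335, 363, 417]) cube([453, 456, 26]);
translate([335, 363, 0]) cube([48, 48, 417]);
translate([740, 363, 0]) cube([48, 48, 417]);
translate([335, 771, 0]) cube([48, 48, 417]);
translate([740, 771, 0]) cube([48, 48, 417]);
translate([335, 796, 443]) cube([453, 23, 334]);
translate([335, 363, 637]) cube([29, 433, 29]);
translate([759, 363, 637]) cube([29, 433, 29]);
translate([335, 363, 443]) cube([29, 29, 194]);
translate([759, 363, 443]) cube([29, 29, 194]);


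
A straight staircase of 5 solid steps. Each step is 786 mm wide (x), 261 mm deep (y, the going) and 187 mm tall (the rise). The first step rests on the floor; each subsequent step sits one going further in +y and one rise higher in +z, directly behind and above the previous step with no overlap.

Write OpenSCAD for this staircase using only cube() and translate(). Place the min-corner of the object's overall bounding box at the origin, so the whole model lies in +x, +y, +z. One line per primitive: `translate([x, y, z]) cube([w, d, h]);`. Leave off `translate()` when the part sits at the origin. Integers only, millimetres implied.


cube([786, 261, 187]);
translate([0, 261, 187]) cube([786, 261, 187]);
translate([0, 522, 374]) cube([786, 261, 187]);
translate([0, 783, 561]) cube([786, 261, 187]);
translate([0, 1044, 748]) cube([786, 261, 187]);


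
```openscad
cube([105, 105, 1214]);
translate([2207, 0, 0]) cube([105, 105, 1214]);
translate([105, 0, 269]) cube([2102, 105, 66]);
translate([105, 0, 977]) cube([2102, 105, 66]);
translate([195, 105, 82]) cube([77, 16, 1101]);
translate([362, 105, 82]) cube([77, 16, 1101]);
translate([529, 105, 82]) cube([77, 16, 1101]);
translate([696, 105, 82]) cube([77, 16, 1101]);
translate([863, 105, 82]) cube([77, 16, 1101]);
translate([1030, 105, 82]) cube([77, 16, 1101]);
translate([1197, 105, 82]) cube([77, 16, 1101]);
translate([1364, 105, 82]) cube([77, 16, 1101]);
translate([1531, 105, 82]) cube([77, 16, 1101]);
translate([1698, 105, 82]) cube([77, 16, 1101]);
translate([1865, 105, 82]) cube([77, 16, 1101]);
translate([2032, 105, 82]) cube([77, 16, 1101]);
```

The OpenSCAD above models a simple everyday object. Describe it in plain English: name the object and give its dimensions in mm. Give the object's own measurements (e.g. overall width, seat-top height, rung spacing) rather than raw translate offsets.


A fence section. Two 105×105 mm posts, 1214 mm tall, stand on the floor with a clear span of 2102 mm between their inner faces. Two horizontal rails of 105×66 mm section span the gap between the posts with their undersides at z = 269 mm and z = 977 mm, flush with the posts' −y face. 12 pickets, each 77 mm wide, 16 mm thick and 1101 mm tall, are fixed to the +y face of the rails with their bottoms at z = 82 mm, spaced across the span with a 90 mm gap after the −x post and between neighbouring pickets, with 98 mm left before the +x post.


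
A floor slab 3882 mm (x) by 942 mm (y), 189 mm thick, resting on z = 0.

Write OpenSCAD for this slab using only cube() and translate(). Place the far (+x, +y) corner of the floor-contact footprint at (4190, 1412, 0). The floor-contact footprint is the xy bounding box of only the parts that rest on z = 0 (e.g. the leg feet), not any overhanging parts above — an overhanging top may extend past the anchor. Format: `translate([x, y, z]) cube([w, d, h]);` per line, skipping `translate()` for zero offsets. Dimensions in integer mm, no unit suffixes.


translate([308, 470, 0]) cube([3882, 942, 189]);


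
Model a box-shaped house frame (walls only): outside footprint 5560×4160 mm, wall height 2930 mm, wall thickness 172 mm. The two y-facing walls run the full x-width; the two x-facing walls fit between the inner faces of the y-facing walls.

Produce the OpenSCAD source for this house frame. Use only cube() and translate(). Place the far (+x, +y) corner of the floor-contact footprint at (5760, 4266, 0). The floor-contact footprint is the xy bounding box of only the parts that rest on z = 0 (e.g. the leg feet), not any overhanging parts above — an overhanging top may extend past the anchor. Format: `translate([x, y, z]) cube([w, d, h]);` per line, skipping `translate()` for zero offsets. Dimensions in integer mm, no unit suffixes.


translate([200, 106, 0]) cube([5560, 172, 2930]);
translate([200, 4094, 0]) cube([5560, 172, 2930]);
translate([200, 278, 0]) cube([172, 3816, 2930]);
translate([5588, 278, 0]) cube([172, 3816, 2930]);


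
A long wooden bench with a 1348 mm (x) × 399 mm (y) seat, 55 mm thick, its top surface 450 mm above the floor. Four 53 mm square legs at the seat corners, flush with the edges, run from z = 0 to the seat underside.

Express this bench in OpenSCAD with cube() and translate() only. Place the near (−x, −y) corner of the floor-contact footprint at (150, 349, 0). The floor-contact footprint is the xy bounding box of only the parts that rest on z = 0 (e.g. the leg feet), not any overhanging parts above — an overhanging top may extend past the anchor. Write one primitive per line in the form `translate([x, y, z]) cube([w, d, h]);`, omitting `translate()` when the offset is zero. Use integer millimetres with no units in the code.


translate([150, 349, 395]) cube([1348, 399, 55]);
translate([150, 349, 0]) cube([53, 53, 395]);
translate([150, 695, 0]) cube([53, 53, 395]);
translate([1445, 349, 0]) cube([53, 53, 395]);
translate([1445, 695, 0]) cube([53, 53, 395]);


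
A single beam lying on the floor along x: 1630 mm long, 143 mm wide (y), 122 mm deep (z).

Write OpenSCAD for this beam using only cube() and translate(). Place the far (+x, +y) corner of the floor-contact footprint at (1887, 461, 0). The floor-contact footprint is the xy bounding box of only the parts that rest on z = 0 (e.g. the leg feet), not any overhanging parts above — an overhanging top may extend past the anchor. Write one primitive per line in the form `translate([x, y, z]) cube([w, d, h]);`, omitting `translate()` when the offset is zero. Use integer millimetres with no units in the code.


translate([257, 318, 0]) cube([1630, 143, 122]);


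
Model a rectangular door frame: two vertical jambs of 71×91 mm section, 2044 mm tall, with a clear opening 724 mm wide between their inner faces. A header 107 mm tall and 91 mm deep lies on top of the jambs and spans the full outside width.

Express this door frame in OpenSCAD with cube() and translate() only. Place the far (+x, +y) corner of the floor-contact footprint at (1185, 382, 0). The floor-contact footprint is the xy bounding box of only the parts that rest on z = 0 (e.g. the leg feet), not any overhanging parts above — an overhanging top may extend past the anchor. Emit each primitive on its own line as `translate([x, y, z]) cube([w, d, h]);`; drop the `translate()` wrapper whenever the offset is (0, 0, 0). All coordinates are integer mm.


translate([319, 291, 0]) cube([71, 91, 2044]);
translate([1114, 291, 0]) cube([71, 91, 2044]);
translate([319, 291, 2044]) cube([866, 91, 107]);


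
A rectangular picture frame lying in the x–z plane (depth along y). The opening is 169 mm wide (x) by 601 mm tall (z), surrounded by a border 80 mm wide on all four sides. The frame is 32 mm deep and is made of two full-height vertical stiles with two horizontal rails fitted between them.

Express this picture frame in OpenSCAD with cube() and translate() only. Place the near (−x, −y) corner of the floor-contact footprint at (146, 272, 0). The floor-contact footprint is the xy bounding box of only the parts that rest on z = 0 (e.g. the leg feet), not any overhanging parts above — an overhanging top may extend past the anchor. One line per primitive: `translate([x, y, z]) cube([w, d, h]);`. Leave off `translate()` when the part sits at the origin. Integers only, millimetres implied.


translate([146, 272, 0]) cube([80, 32, 761]);
translate([395, 272, 0]) cube([80, 32, 761]);
translate([226, 272, 0]) cube([169, 32, 80]);
translate([226, 272, 681]) cube([169, 32, 80]);
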